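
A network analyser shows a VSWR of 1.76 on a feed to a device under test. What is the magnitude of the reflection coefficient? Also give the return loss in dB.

|Γ| = (S − 1)/(S + 1) = (1.76 − 1)/(1.76 + 1) = 0.76/2.76
RL = −20·log₁₀|Γ| = −20·log₁₀(0.275)

|Γ| ≈ 0.275; return loss ≈ 11.2 dB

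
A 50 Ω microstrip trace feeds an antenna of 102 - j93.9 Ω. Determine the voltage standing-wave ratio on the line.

Γ = (Z_L − Z_0)/(Z_L + Z_0) = (52 − j93.9)/(152 − j93.9)
|Γ| = 107/179 = 0.601
VSWR = (1 + |Γ|)/(1 − |Γ|) = 1.6/0.399

VSWR ≈ 4.01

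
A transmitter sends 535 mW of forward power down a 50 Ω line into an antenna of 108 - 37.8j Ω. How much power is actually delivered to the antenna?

|Γ| = |(58 − j37.8)/(158 − j37.8)| = 0.426
|Γ|² = 0.182
P_refl = |Γ|²·P_inc = 97.2 mW, P_del = (1 − |Γ|²)·P_inc = 438 mW

P_delivered ≈ 438 mW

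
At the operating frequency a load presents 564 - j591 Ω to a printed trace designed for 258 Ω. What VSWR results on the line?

VSWR ≈ 4.84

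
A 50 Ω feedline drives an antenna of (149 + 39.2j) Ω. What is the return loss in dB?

RL ≈ 5.6 dB

Γ = (99 + j39.2)/(199 + j39.2), |Γ| = 0.525
RL = −20·log₁₀|Γ| = −20·log₁₀(0.525)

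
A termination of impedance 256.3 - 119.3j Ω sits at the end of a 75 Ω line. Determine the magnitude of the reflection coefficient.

|Γ| ≈ 0.616

Γ = (Z_L − Z_0)/(Z_L + Z_0) = (181.3 − j119.3)/(331.3 − j119.3)
|Γ| = 217/352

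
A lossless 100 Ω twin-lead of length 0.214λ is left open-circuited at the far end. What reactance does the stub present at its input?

X_in ≈ -23 Ω (capacitive)

βl = 2π × 0.214 = 77°
tan(βl) = 4.35
For an open-circuited stub, Z_in = −jZ_0·cot(βl) = −jZ_0/tan(βl)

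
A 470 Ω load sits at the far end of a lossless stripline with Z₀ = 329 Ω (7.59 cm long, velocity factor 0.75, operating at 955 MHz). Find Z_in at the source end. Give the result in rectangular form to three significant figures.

Z_in ≈ 255 + j73.2 Ω

λ = v/f = 0.75·c / 955 MHz = 0.236 m
βl = 2π·l/λ = 2π × 0.322 = 116°
tan(βl) = tan(116°) = -2.05
Z_in = Z_0·(Z_L + jZ_0·tanβl)/(Z_0 + jZ_L·tanβl)
     = 329·(470 − j675)/(329 − j965)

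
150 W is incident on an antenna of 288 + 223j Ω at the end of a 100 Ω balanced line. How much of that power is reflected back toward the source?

|Γ| = |(188 + j223)/(388 + j223)| = 0.652
|Γ|² = 0.425
P_refl = |Γ|²·P_inc = 63.7 W, P_del = (1 − |Γ|²)·P_inc = 86.3 W

P_reflected ≈ 63.7 W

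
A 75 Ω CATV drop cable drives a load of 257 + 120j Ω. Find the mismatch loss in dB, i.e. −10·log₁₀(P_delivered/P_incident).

mismatch loss ≈ 2.09 dB

Γ = (182 + j120)/(332 + j120), |Γ| = 0.618
|Γ|² = 0.381, so P_del/P_inc = 1 − |Γ|² = 0.619
ML = −10·log₁₀(1 − |Γ|²)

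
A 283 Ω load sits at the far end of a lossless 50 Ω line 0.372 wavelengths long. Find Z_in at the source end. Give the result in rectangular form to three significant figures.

βl = 2π × 0.372 = 134°
tan(βl) = tan(134°) = -1.04
Z_in = Z_0·(Z_L + jZ_0·tanβl)/(Z_0 + jZ_L·tanβl)
     = 50·(283 − j51.9)/(50 − j294)

Z_in ≈ 16.5 + j45.3 Ω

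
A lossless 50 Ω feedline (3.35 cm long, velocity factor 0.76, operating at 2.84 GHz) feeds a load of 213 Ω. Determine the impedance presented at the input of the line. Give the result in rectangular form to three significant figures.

Z_in ≈ 40.7 + j70.7 Ω

λ = v/f = 0.76·c / 2.84 GHz = 0.0803 m
βl = 2π·l/λ = 2π × 0.417 = 150°
tan(βl) = tan(150°) = -0.572
Z_in = Z_0·(Z_L + jZ_0·tanβl)/(Z_0 + jZ_L·tanβl)
     = 50·(213 − j28.6)/(50 − j122)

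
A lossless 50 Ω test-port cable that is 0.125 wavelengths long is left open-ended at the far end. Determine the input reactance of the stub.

βl = 2π × 0.125 = 45°
tan(βl) = 1
For an open-ended stub, Z_in = −jZ_0·cot(βl) = −jZ_0/tan(βl)

X_in ≈ -50 Ω (capacitive)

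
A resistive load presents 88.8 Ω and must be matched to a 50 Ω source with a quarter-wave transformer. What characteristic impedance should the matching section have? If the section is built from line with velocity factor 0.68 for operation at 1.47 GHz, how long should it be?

Z_qwt ≈ 66.6 Ω; length ≈ 3.47 cm

Z_qwt = √(Z_0·R_L) = √(50 × 88.8) = √4440
λ = 0.68·c/f = 0.139 m, so l = λ/4 = 0.0347 m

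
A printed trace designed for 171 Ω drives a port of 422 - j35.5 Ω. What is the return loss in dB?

Γ = (251 − j35.5)/(593 − j35.5), |Γ| = 0.427
RL = −20·log₁₀|Γ| = −20·log₁₀(0.427)

RL ≈ 7.4 dB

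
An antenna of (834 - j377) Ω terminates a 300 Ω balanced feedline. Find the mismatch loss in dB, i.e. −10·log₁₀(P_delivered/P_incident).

mismatch loss ≈ 1.54 dB

Γ = (534 − j377)/(1134 − j377), |Γ| = 0.547
|Γ|² = 0.299, so P_del/P_inc = 1 − |Γ|² = 0.701
ML = −10·log₁₀(1 − |Γ|²)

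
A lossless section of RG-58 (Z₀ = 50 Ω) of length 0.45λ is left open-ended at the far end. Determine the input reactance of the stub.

X_in ≈ 154 Ω (inductive)

βl = 2π × 0.45 = 162°
tan(βl) = -0.325
For an open-ended stub, Z_in = −jZ_0·cot(βl) = −jZ_0/tan(βl)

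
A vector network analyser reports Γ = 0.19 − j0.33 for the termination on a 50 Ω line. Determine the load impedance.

Z_L ≈ 55.9 − j43.1 Ω

Z_L = Z_0·(1 + Γ)/(1 − Γ) = 50·(1.19 − j0.33)/(0.81 + j0.33)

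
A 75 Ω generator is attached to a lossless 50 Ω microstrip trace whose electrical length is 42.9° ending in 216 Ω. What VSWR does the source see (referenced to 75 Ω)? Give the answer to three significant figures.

VSWR ≈ 4.59

tan(βl) = 0.929
Z_in = Z_0·(Z_L + jZ_0·tanβl)/(Z_0 + jZ_L·tanβl) = 23.5 − j47.9 Ω
Γ_s = (Z_in − Z_s)/(Z_in + Z_s) = (-51.5 − j47.9)/(98.5 − j47.9), |Γ_s| = 0.642
VSWR = (1 + |Γ_s|)/(1 − |Γ_s|)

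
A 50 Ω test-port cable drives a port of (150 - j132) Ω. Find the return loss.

RL ≈ 3.21 dB

Γ = (100 − j132)/(200 − j132), |Γ| = 0.691
RL = −20·log₁₀|Γ| = −20·log₁₀(0.691)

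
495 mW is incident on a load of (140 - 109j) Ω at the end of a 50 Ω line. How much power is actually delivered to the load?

|Γ| = |(90 − j109)/(190 − j109)| = 0.645
|Γ|² = 0.416
P_refl = |Γ|²·P_inc = 206 mW, P_del = (1 − |Γ|²)·P_inc = 289 mW

P_delivered ≈ 289 mW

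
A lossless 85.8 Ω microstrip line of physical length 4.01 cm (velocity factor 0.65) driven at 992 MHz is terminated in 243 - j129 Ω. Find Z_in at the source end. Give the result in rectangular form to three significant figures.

Z_in ≈ 23.5 − j10.6 Ω

λ = v/f = 0.65·c / 992 MHz = 0.197 m
βl = 2π·l/λ = 2π × 0.204 = 73.4°
tan(βl) = tan(73.4°) = 3.36
Z_in = Z_0·(Z_L + jZ_0·tanβl)/(Z_0 + jZ_L·tanβl)
     = 85.8·(243 + j160)/(520 + j817)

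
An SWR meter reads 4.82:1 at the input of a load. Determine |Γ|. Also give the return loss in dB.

|Γ| ≈ 0.656; return loss ≈ 3.66 dB

|Γ| = (S − 1)/(S + 1) = (4.82 − 1)/(4.82 + 1) = 3.82/5.82
RL = −20·log₁₀|Γ| = −20·log₁₀(0.656)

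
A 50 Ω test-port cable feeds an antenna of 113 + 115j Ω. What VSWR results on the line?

VSWR ≈ 4.84

Γ = (Z_L − Z_0)/(Z_L + Z_0) = (63 + j115)/(163 + j115)
|Γ| = 131/199 = 0.657
VSWR = (1 + |Γ|)/(1 − |Γ|) = 1.66/0.343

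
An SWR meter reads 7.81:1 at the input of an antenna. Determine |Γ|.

|Γ| ≈ 0.773

|Γ| = (S − 1)/(S + 1) = (7.81 − 1)/(7.81 + 1) = 6.81/8.81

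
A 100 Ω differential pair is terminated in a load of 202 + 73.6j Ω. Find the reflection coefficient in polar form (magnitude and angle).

Γ = (Z_L − Z_0)/(Z_L + Z_0) = (102 + j73.6)/(302 + j73.6)
|Γ| = 126/311 = 0.405

Γ ≈ 0.405 ∠ 22.1°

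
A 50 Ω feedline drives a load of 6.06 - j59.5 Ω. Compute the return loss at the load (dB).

RL ≈ 0.869 dB

Γ = (-43.94 − j59.5)/(56.06 − j59.5), |Γ| = 0.905
RL = −20·log₁₀|Γ| = −20·log₁₀(0.905)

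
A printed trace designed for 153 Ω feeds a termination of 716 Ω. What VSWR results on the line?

VSWR ≈ 4.68

For a purely resistive load, VSWR = R_L/Z_0 or Z_0/R_L (whichever > 1) = 716/153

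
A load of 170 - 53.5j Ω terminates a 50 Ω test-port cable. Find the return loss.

Γ = (120 − j53.5)/(220 − j53.5), |Γ| = 0.58
RL = −20·log₁₀|Γ| = −20·log₁₀(0.58)

RL ≈ 4.73 dB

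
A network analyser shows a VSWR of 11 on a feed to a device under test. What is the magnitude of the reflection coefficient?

|Γ| = (S − 1)/(S + 1) = (11 − 1)/(11 + 1) = 10/12

|Γ| ≈ 0.833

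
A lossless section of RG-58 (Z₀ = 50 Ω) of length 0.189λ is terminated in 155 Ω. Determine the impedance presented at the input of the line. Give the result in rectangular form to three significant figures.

Z_in ≈ 18.4 − j17.8 Ω

βl = 2π × 0.189 = 68°
tan(βl) = tan(68°) = 2.48
Z_in = Z_0·(Z_L + jZ_0·tanβl)/(Z_0 + jZ_L·tanβl)
     = 50·(155 + j124)/(50 + j384)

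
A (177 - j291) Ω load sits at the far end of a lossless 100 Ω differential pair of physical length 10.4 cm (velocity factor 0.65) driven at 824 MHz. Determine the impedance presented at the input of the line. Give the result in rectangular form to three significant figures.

Z_in ≈ 389 + j340 Ω

λ = v/f = 0.65·c / 824 MHz = 0.237 m
βl = 2π·l/λ = 2π × 0.439 = 158°
tan(βl) = tan(158°) = -0.4
Z_in = Z_0·(Z_L + jZ_0·tanβl)/(Z_0 + jZ_L·tanβl)
     = 100·(177 − j331)/(-16.3 − j70.8)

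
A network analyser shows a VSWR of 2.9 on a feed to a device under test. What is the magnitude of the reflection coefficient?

|Γ| = (S − 1)/(S + 1) = (2.9 − 1)/(2.9 + 1) = 1.9/3.9

|Γ| ≈ 0.487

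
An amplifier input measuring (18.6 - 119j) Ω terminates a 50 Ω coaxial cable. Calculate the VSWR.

VSWR ≈ 18.2

Γ = (Z_L − Z_0)/(Z_L + Z_0) = (-31.4 − j119)/(68.6 − j119)
|Γ| = 123/137 = 0.896
VSWR = (1 + |Γ|)/(1 − |Γ|) = 1.9/0.104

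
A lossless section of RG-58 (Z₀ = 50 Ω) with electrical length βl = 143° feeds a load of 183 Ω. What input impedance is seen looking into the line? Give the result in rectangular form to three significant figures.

Z_in ≈ 33.3 + j54.3 Ω

tan(βl) = tan(143°) = -0.754
Z_in = Z_0·(Z_L + jZ_0·tanβl)/(Z_0 + jZ_L·tanβl)
     = 50·(183 − j37.7)/(50 − j138)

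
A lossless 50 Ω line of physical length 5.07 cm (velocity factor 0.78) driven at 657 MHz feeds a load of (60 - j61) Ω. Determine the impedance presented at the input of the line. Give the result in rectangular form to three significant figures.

λ = v/f = 0.78·c / 657 MHz = 0.356 m
βl = 2π·l/λ = 2π × 0.142 = 51.2°
tan(βl) = tan(51.2°) = 1.25
Z_in = Z_0·(Z_L + jZ_0·tanβl)/(Z_0 + jZ_L·tanβl)
     = 50·(60 + j1.29)/(126 + j74.7)

Z_in ≈ 17.8 − j10.1 Ω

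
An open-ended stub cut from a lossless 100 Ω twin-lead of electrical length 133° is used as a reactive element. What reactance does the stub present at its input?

tan(βl) = -1.07
For an open-ended stub, Z_in = −jZ_0·cot(βl) = −jZ_0/tan(βl)

X_in ≈ 93.3 Ω (inductive)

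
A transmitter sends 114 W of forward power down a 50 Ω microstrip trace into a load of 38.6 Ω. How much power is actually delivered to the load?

Γ = (38.6 − 50)/(38.6 + 50) = -0.129
|Γ|² = 0.0166
P_refl = |Γ|²·P_inc = 1.89 W, P_del = (1 − |Γ|²)·P_inc = 112 W

P_delivered ≈ 112 W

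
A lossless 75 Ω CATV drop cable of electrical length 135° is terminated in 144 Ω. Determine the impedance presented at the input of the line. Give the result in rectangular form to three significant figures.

Z_in ≈ 61.5 + j43 Ω

tan(βl) = tan(135°) = -1
Z_in = Z_0·(Z_L + jZ_0·tanβl)/(Z_0 + jZ_L·tanβl)
     = 75·(144 − j75)/(75 − j144)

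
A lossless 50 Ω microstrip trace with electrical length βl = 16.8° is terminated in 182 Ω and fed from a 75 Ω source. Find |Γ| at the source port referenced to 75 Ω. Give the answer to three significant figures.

|Γ| ≈ 0.46

tan(βl) = 0.302
Z_in = Z_0·(Z_L + jZ_0·tanβl)/(Z_0 + jZ_L·tanβl) = 90 − j83.8 Ω
Γ_s = (Z_in − Z_s)/(Z_in + Z_s) = (15 − j83.8)/(165 − j83.8), |Γ_s| = 0.46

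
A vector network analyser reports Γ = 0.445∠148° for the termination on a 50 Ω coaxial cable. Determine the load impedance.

Z_L ≈ 20.5 + j12.1 Ω

Z_L = Z_0·(1 + Γ)/(1 − Γ) = 50·(0.623 + j0.236)/(1.38 − j0.236)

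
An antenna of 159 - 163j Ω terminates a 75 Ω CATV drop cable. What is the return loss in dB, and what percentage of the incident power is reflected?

RL ≈ 3.84 dB; 41.3% of incident power reflected

Γ = (84 − j163)/(234 − j163), |Γ| = 0.643
RL = −20·log₁₀(0.643) = 3.84 dB
P_refl/P_inc = |Γ|² = 0.413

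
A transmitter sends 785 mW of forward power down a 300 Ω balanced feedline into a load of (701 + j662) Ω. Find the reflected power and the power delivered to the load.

|Γ| = |(401 + j662)/(1001 + j662)| = 0.645
|Γ|² = 0.416
P_refl = |Γ|²·P_inc = 327 mW, P_del = (1 − |Γ|²)·P_inc = 458 mW

P_reflected ≈ 327 mW; P_delivered ≈ 458 mW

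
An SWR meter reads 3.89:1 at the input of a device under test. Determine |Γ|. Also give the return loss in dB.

|Γ| = (S − 1)/(S + 1) = (3.89 − 1)/(3.89 + 1) = 2.89/4.89
RL = −20·log₁₀|Γ| = −20·log₁₀(0.591)

|Γ| ≈ 0.591; return loss ≈ 4.57 dB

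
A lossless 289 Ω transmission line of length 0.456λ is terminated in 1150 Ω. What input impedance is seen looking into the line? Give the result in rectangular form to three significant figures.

Z_in ≈ 546 + j535 Ω

βl = 2π × 0.456 = 164°
tan(βl) = tan(164°) = -0.284
Z_in = Z_0·(Z_L + jZ_0·tanβl)/(Z_0 + jZ_L·tanβl)
     = 289·(1150 − j82)/(289 − j326)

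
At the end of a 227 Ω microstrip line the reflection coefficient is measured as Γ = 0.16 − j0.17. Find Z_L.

Z_L = Z_0·(1 + Γ)/(1 − Γ) = 227·(1.16 − j0.17)/(0.84 + j0.17)

Z_L ≈ 292 − j105 Ω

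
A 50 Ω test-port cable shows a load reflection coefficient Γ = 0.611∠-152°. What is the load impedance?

Z_L ≈ 12.8 − j11.7 Ω

Z_L = Z_0·(1 + Γ)/(1 − Γ) = 50·(0.461 − j0.287)/(1.54 + j0.287)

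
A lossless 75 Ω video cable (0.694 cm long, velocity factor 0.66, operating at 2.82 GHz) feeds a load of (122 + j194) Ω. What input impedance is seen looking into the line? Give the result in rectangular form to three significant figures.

λ = v/f = 0.66·c / 2.82 GHz = 0.0702 m
βl = 2π·l/λ = 2π × 0.0988 = 35.6°
tan(βl) = tan(35.6°) = 0.715
Z_in = Z_0·(Z_L + jZ_0·tanβl)/(Z_0 + jZ_L·tanβl)
     = 75·(122 + j248)/(-63.8 + j87.3)

Z_in ≈ 88.8 − j170 Ω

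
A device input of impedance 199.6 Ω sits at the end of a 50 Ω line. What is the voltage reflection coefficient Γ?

Γ = 0.599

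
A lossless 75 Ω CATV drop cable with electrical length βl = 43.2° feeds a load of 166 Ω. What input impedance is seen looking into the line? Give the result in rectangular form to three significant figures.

tan(βl) = tan(43.2°) = 0.939
Z_in = Z_0·(Z_L + jZ_0·tanβl)/(Z_0 + jZ_L·tanβl)
     = 75·(166 + j70.4)/(75 + j156)

Z_in ≈ 58.7 − j51.6 Ω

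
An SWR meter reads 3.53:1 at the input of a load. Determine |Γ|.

|Γ| = (S − 1)/(S + 1) = (3.53 − 1)/(3.53 + 1) = 2.53/4.53

|Γ| ≈ 0.558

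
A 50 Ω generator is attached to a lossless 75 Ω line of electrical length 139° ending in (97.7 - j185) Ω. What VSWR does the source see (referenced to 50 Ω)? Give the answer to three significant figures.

VSWR ≈ 9.06

tan(βl) = -0.869
Z_in = Z_0·(Z_L + jZ_0·tanβl)/(Z_0 + jZ_L·tanβl) = 66.2 + j153 Ω
Γ_s = (Z_in − Z_s)/(Z_in + Z_s) = (16.2 + j153)/(116 + j153), |Γ_s| = 0.801
VSWR = (1 + |Γ_s|)/(1 − |Γ_s|)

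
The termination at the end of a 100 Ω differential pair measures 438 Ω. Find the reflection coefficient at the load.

Γ = 0.628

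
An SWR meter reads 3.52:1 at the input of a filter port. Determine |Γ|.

|Γ| ≈ 0.558

|Γ| = (S − 1)/(S + 1) = (3.52 − 1)/(3.52 + 1) = 2.52/4.52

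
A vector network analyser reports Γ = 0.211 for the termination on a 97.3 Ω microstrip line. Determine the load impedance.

Z_L ≈ 149 Ω

Z_L = Z_0·(1 + Γ)/(1 − Γ) = 97.3·(1.21)/(0.789)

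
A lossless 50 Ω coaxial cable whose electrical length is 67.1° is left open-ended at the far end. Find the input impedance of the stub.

tan(βl) = 2.37
For an open-ended stub, Z_in = −jZ_0·cot(βl) = −jZ_0/tan(βl)

Z_in ≈ −j21.1 Ω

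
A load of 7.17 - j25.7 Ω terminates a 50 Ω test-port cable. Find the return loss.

RL ≈ 1.97 dB

Γ = (-42.83 − j25.7)/(57.17 − j25.7), |Γ| = 0.797
RL = −20·log₁₀|Γ| = −20·log₁₀(0.797)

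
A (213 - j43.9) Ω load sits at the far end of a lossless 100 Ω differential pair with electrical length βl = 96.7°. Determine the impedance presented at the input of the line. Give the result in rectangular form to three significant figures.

tan(βl) = tan(96.7°) = -8.51
Z_in = Z_0·(Z_L + jZ_0·tanβl)/(Z_0 + jZ_L·tanβl)
     = 100·(213 − j895)/(-274 − j1810)

Z_in ≈ 46.5 + j18.8 Ω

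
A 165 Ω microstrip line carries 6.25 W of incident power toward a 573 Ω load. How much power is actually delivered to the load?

P_delivered ≈ 4.34 W

Γ = (573 − 165)/(573 + 165) = 0.553
|Γ|² = 0.306
P_refl = |Γ|²·P_inc = 1.91 W, P_del = (1 − |Γ|²)·P_inc = 4.34 W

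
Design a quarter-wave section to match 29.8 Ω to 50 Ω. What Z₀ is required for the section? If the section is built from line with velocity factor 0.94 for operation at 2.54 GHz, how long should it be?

Z_qwt ≈ 38.6 Ω; length ≈ 2.78 cm

Z_qwt = √(Z_0·R_L) = √(50 × 29.8) = √1490
λ = 0.94·c/f = 0.111 m, so l = λ/4 = 0.0278 m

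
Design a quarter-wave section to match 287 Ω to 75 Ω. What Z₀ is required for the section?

Z_qwt = √(Z_0·R_L) = √(75 × 287) = √21520

Z_qwt ≈ 147 Ω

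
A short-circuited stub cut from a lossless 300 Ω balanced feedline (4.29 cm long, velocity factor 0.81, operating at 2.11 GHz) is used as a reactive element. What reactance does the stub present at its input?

λ = v/f = 0.81·c / 2.11 GHz = 0.115 m
βl = 2π·l/λ = 2π × 0.373 = 134°
tan(βl) = -1.03
For a short-circuited stub, Z_in = jZ_0·tan(βl)

X_in ≈ -310 Ω (capacitive)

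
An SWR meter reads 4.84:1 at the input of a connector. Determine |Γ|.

|Γ| ≈ 0.658

|Γ| = (S − 1)/(S + 1) = (4.84 − 1)/(4.84 + 1) = 3.84/5.84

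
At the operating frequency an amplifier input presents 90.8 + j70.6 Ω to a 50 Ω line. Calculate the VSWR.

Γ = (Z_L − Z_0)/(Z_L + Z_0) = (40.8 + j70.6)/(140.8 + j70.6)
|Γ| = 81.5/158 = 0.518
VSWR = (1 + |Γ|)/(1 − |Γ|) = 1.52/0.482

VSWR ≈ 3.15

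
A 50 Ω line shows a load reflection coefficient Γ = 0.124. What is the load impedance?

Z_L = Z_0·(1 + Γ)/(1 − Γ) = 50·(1.12)/(0.876)

Z_L ≈ 64.2 Ω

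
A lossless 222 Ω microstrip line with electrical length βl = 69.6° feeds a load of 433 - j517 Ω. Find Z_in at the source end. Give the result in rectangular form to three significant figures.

tan(βl) = tan(69.6°) = 2.69
Z_in = Z_0·(Z_L + jZ_0·tanβl)/(Z_0 + jZ_L·tanβl)
     = 222·(433 + j79.9)/(1610 + j1160)

Z_in ≈ 44.4 − j21.1 Ω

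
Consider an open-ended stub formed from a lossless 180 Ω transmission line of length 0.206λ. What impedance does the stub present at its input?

Z_in ≈ −j51.1 Ω

βl = 2π × 0.206 = 74.2°
tan(βl) = 3.52
For an open-ended stub, Z_in = −jZ_0·cot(βl) = −jZ_0/tan(βl)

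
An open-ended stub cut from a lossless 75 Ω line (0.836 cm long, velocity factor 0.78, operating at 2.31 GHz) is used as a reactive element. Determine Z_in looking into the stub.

λ = v/f = 0.78·c / 2.31 GHz = 0.101 m
βl = 2π·l/λ = 2π × 0.0825 = 29.7°
tan(βl) = 0.571
For an open-ended stub, Z_in = −jZ_0·cot(βl) = −jZ_0/tan(βl)

Z_in ≈ −j131 Ω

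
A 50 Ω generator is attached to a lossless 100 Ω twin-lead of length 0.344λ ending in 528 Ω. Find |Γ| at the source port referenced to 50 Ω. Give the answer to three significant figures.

βl = 2π × 0.344 = 124°
tan(βl) = -1.49
Z_in = Z_0·(Z_L + jZ_0·tanβl)/(Z_0 + jZ_L·tanβl) = 27 + j63.6 Ω
Γ_s = (Z_in − Z_s)/(Z_in + Z_s) = (-23 + j63.6)/(77 + j63.6), |Γ_s| = 0.677

|Γ| ≈ 0.677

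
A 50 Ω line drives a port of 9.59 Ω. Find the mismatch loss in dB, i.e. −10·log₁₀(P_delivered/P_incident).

Γ = (9.59 − 50)/(9.59 + 50) = -0.678
|Γ|² = 0.46, so P_del/P_inc = 1 − |Γ|² = 0.54
ML = −10·log₁₀(1 − |Γ|²)

mismatch loss ≈ 2.67 dB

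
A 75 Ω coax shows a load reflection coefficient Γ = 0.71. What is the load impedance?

Z_L ≈ 442 Ω

Z_L = Z_0·(1 + Γ)/(1 − Γ) = 75·(1.71)/(0.29)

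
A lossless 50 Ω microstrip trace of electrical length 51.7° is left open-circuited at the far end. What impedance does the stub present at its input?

tan(βl) = 1.27
For an open-circuited stub, Z_in = −jZ_0·cot(βl) = −jZ_0/tan(βl)

Z_in ≈ −j39.5 Ω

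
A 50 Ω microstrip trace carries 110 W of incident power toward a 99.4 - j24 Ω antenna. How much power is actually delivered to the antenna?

|Γ| = |(49.4 − j24)/(149.4 − j24)| = 0.363
|Γ|² = 0.132
P_refl = |Γ|²·P_inc = 14.5 W, P_del = (1 − |Γ|²)·P_inc = 95.5 W

P_delivered ≈ 95.5 W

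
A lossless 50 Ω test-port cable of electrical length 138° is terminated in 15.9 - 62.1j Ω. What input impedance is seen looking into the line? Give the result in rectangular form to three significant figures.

tan(βl) = tan(138°) = -0.9
Z_in = Z_0·(Z_L + jZ_0·tanβl)/(Z_0 + jZ_L·tanβl)
     = 50·(15.9 − j107)/(-5.92 − j14.3)

Z_in ≈ 300 + j179 Ω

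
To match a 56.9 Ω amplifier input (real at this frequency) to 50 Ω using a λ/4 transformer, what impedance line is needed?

Z_qwt ≈ 53.3 Ω

Z_qwt = √(Z_0·R_L) = √(50 × 56.9) = √2845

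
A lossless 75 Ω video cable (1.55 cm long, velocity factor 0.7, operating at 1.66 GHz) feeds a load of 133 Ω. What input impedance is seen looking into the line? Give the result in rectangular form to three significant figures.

Z_in ≈ 65.2 − j39.4 Ω

λ = v/f = 0.7·c / 1.66 GHz = 0.127 m
βl = 2π·l/λ = 2π × 0.123 = 44.1°
tan(βl) = tan(44.1°) = 0.969
Z_in = Z_0·(Z_L + jZ_0·tanβl)/(Z_0 + jZ_L·tanβl)
     = 75·(133 + j72.7)/(75 + j129)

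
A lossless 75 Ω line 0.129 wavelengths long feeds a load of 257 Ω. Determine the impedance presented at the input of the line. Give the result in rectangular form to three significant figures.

βl = 2π × 0.129 = 46.4°
tan(βl) = tan(46.4°) = 1.05
Z_in = Z_0·(Z_L + jZ_0·tanβl)/(Z_0 + jZ_L·tanβl)
     = 75·(257 + j78.9)/(75 + j270)

Z_in ≈ 38.7 − j60.6 Ω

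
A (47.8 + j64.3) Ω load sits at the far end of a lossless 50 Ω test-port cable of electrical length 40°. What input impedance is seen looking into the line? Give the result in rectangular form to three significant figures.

Z_in ≈ 125 − j71.9 Ω

tan(βl) = tan(40°) = 0.839
Z_in = Z_0·(Z_L + jZ_0·tanβl)/(Z_0 + jZ_L·tanβl)
     = 50·(47.8 + j106)/(-3.95 + j40.1)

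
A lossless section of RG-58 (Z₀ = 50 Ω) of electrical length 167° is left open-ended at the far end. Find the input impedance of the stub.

tan(βl) = -0.231
For an open-ended stub, Z_in = −jZ_0·cot(βl) = −jZ_0/tan(βl)

Z_in ≈ +j217 Ω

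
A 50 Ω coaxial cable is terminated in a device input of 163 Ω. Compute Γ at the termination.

Γ = (Z_L − Z_0)/(Z_L + Z_0) = (163 − 50)/(163 + 50) = 113/213

Γ = 0.531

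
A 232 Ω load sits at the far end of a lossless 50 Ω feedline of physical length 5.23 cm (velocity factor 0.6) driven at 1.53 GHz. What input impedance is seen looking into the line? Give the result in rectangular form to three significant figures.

Z_in ≈ 68.4 + j97.1 Ω

λ = v/f = 0.6·c / 1.53 GHz = 0.118 m
βl = 2π·l/λ = 2π × 0.445 = 160°
tan(βl) = tan(160°) = -0.363
Z_in = Z_0·(Z_L + jZ_0·tanβl)/(Z_0 + jZ_L·tanβl)
     = 50·(232 − j18.2)/(50 − j84.3)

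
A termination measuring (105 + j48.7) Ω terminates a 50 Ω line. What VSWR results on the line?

Γ = (Z_L − Z_0)/(Z_L + Z_0) = (55 + j48.7)/(155 + j48.7)
|Γ| = 73.5/162 = 0.452
VSWR = (1 + |Γ|)/(1 − |Γ|) = 1.45/0.548

VSWR ≈ 2.65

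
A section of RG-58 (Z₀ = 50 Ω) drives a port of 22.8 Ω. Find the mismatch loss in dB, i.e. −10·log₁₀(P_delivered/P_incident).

mismatch loss ≈ 0.653 dB

Γ = (22.8 − 50)/(22.8 + 50) = -0.374
|Γ|² = 0.14, so P_del/P_inc = 1 − |Γ|² = 0.86
ML = −10·log₁₀(1 − |Γ|²)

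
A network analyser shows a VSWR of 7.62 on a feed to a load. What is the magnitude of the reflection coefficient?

|Γ| ≈ 0.768

|Γ| = (S − 1)/(S + 1) = (7.62 − 1)/(7.62 + 1) = 6.62/8.62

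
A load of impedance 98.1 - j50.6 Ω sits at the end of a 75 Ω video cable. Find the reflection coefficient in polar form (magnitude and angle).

Γ ≈ 0.308 ∠ -49.2°

Γ = (Z_L − Z_0)/(Z_L + Z_0) = (23.1 − j50.6)/(173.1 − j50.6)
|Γ| = 55.6/180 = 0.308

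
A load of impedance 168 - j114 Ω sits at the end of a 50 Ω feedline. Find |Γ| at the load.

Γ = (Z_L − Z_0)/(Z_L + Z_0) = (118 − j114)/(218 − j114)
|Γ| = 164/246

|Γ| ≈ 0.667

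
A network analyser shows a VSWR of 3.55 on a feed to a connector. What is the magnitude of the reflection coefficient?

|Γ| = (S − 1)/(S + 1) = (3.55 − 1)/(3.55 + 1) = 2.55/4.55

|Γ| ≈ 0.56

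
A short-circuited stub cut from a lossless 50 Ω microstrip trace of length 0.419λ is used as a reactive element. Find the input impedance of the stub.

βl = 2π × 0.419 = 151°
tan(βl) = -0.558
For a short-circuited stub, Z_in = jZ_0·tan(βl)

Z_in ≈ −j27.9 Ω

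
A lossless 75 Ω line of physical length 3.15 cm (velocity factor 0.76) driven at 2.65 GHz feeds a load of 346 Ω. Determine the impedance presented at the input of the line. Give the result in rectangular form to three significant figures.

λ = v/f = 0.76·c / 2.65 GHz = 0.086 m
βl = 2π·l/λ = 2π × 0.366 = 132°
tan(βl) = tan(132°) = -1.12
Z_in = Z_0·(Z_L + jZ_0·tanβl)/(Z_0 + jZ_L·tanβl)
     = 75·(346 − j83.9)/(75 − j387)

Z_in ≈ 28.2 + j61.6 Ω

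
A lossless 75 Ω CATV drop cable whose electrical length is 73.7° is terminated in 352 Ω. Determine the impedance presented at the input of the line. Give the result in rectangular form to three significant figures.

Z_in ≈ 17.3 − j20.9 Ω

tan(βl) = tan(73.7°) = 3.42
Z_in = Z_0·(Z_L + jZ_0·tanβl)/(Z_0 + jZ_L·tanβl)
     = 75·(352 + j256)/(75 + j1200)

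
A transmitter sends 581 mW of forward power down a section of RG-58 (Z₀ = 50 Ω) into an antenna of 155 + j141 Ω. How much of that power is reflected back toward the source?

|Γ| = |(105 + j141)/(205 + j141)| = 0.707
|Γ|² = 0.499
P_refl = |Γ|²·P_inc = 290 mW, P_del = (1 − |Γ|²)·P_inc = 291 mW

P_reflected ≈ 290 mW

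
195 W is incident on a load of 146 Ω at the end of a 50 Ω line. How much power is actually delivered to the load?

P_delivered ≈ 148 W

Γ = (146 − 50)/(146 + 50) = 0.49
|Γ|² = 0.24
P_refl = |Γ|²·P_inc = 46.8 W, P_del = (1 − |Γ|²)·P_inc = 148 W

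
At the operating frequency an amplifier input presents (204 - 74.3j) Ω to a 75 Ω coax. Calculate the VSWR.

VSWR ≈ 3.13

Γ = (Z_L − Z_0)/(Z_L + Z_0) = (129 − j74.3)/(279 − j74.3)
|Γ| = 149/289 = 0.516
VSWR = (1 + |Γ|)/(1 − |Γ|) = 1.52/0.484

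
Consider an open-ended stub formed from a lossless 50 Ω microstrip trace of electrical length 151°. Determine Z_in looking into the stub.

tan(βl) = -0.554
For an open-ended stub, Z_in = −jZ_0·cot(βl) = −jZ_0/tan(βl)

Z_in ≈ +j90.2 Ω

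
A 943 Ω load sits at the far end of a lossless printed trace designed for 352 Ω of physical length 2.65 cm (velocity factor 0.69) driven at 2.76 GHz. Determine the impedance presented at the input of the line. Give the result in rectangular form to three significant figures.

Z_in ≈ 192 + j213 Ω

λ = v/f = 0.69·c / 2.76 GHz = 0.075 m
βl = 2π·l/λ = 2π × 0.353 = 127°
tan(βl) = tan(127°) = -1.32
Z_in = Z_0·(Z_L + jZ_0·tanβl)/(Z_0 + jZ_L·tanβl)
     = 352·(943 − j464)/(352 − j1240)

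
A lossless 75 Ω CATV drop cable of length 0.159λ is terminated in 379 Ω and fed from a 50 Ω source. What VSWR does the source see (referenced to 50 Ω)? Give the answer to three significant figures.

VSWR ≈ 4.63

βl = 2π × 0.159 = 57.2°
tan(βl) = 1.55
Z_in = Z_0·(Z_L + jZ_0·tanβl)/(Z_0 + jZ_L·tanβl) = 20.7 − j45.6 Ω
Γ_s = (Z_in − Z_s)/(Z_in + Z_s) = (-29.3 − j45.6)/(70.7 − j45.6), |Γ_s| = 0.645
VSWR = (1 + |Γ_s|)/(1 − |Γ_s|)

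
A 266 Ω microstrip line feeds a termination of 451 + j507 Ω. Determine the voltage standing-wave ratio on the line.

VSWR ≈ 4.19

Γ = (Z_L − Z_0)/(Z_L + Z_0) = (185 + j507)/(717 + j507)
|Γ| = 540/878 = 0.615
VSWR = (1 + |Γ|)/(1 − |Γ|) = 1.61/0.385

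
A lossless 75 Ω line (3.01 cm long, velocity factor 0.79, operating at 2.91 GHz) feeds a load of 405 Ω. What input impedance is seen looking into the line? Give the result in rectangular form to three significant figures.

λ = v/f = 0.79·c / 2.91 GHz = 0.0814 m
βl = 2π·l/λ = 2π × 0.37 = 133°
tan(βl) = tan(133°) = -1.07
Z_in = Z_0·(Z_L + jZ_0·tanβl)/(Z_0 + jZ_L·tanβl)
     = 75·(405 − j80.3)/(75 − j434)

Z_in ≈ 25.3 + j65.7 Ω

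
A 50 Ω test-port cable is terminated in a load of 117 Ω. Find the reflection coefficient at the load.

Γ = 0.401

Γ = (Z_L − Z_0)/(Z_L + Z_0) = (117 − 50)/(117 + 50) = 67/167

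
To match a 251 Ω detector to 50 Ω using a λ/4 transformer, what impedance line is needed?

Z_qwt = √(Z_0·R_L) = √(50 × 251) = √12550

Z_qwt ≈ 112 Ω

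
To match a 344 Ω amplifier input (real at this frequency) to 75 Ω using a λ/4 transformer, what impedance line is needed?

Z_qwt = √(Z_0·R_L) = √(75 × 344) = √25800

Z_qwt ≈ 161 Ω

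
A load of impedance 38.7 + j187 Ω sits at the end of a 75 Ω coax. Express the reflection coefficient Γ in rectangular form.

Γ = (Z_L − Z_0)/(Z_L + Z_0) = (-36.3 + j187)/(113.7 + j187)

Γ ≈ 0.644 + j0.586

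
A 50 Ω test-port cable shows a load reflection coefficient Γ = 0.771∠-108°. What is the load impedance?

Z_L ≈ 9.79 − j35.4 Ω

Z_L = Z_0·(1 + Γ)/(1 − Γ) = 50·(0.762 − j0.733)/(1.24 + j0.733)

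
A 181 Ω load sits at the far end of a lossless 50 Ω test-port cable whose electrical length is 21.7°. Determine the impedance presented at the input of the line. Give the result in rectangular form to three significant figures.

tan(βl) = tan(21.7°) = 0.398
Z_in = Z_0·(Z_L + jZ_0·tanβl)/(Z_0 + jZ_L·tanβl)
     = 50·(181 + j19.9)/(50 + j72)

Z_in ≈ 68.2 − j78.3 Ω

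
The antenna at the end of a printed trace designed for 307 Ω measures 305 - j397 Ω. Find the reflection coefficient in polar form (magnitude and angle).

Γ ≈ 0.544 ∠ -57.3°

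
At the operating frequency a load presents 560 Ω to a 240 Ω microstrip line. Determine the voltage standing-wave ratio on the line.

Γ = (560 − 240)/(560 + 240) = 0.4
VSWR = (1 + 0.4)/(1 − 0.4)

VSWR ≈ 2.33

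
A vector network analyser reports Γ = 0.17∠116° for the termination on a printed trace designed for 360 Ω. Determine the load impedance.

Z_L = Z_0·(1 + Γ)/(1 − Γ) = 360·(0.925 + j0.153)/(1.07 − j0.153)

Z_L ≈ 297 + j93.4 Ω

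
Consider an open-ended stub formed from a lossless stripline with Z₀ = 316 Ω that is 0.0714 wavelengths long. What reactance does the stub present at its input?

βl = 2π × 0.0714 = 25.7°
tan(βl) = 0.481
For an open-ended stub, Z_in = −jZ_0·cot(βl) = −jZ_0/tan(βl)

X_in ≈ -656 Ω (capacitive)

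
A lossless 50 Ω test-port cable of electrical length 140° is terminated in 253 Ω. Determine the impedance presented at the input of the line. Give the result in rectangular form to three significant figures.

tan(βl) = tan(140°) = -0.839
Z_in = Z_0·(Z_L + jZ_0·tanβl)/(Z_0 + jZ_L·tanβl)
     = 50·(253 − j42)/(50 − j212)

Z_in ≈ 22.7 + j54.3 Ω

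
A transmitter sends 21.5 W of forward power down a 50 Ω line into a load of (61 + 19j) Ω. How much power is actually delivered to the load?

|Γ| = |(11 + j19)/(111 + j19)| = 0.195
|Γ|² = 0.038
P_refl = |Γ|²·P_inc = 0.817 W, P_del = (1 − |Γ|²)·P_inc = 20.7 W

P_delivered ≈ 20.7 W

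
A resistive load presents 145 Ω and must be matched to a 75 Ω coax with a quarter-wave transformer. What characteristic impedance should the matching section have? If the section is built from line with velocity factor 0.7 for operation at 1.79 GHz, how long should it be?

Z_qwt = √(Z_0·R_L) = √(75 × 145) = √10880
λ = 0.7·c/f = 0.117 m, so l = λ/4 = 0.0293 m

Z_qwt ≈ 104 Ω; length ≈ 2.93 cm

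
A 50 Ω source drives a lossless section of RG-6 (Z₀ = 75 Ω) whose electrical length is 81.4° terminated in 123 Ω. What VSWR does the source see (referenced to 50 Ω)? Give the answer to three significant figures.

tan(βl) = 6.61
Z_in = Z_0·(Z_L + jZ_0·tanβl)/(Z_0 + jZ_L·tanβl) = 46.4 − j7.07 Ω
Γ_s = (Z_in − Z_s)/(Z_in + Z_s) = (-3.62 − j7.07)/(96.4 − j7.07), |Γ_s| = 0.0821
VSWR = (1 + |Γ_s|)/(1 − |Γ_s|)

VSWR ≈ 1.18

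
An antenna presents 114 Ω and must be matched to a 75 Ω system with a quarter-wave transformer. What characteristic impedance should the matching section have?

Z_qwt ≈ 92.5 Ω

Z_qwt = √(Z_0·R_L) = √(75 × 114) = √8550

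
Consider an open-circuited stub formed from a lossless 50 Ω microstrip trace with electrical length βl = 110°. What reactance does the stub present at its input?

X_in ≈ 18.2 Ω (inductive)

tan(βl) = -2.75
For an open-circuited stub, Z_in = −jZ_0·cot(βl) = −jZ_0/tan(βl)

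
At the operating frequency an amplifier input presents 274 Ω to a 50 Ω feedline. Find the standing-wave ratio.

Γ = (274 − 50)/(274 + 50) = 0.691
VSWR = (1 + 0.691)/(1 − 0.691)

VSWR ≈ 5.48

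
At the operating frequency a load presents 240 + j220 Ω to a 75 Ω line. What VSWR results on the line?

VSWR ≈ 6.04

Γ = (Z_L − Z_0)/(Z_L + Z_0) = (165 + j220)/(315 + j220)
|Γ| = 275/384 = 0.716
VSWR = (1 + |Γ|)/(1 − |Γ|) = 1.72/0.284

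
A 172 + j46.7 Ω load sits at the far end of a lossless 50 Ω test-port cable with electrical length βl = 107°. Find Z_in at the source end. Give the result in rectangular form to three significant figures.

Z_in ≈ 14.1 + j10.2 Ω

tan(βl) = tan(107°) = -3.27
Z_in = Z_0·(Z_L + jZ_0·tanβl)/(Z_0 + jZ_L·tanβl)
     = 50·(172 − j117)/(203 − j563)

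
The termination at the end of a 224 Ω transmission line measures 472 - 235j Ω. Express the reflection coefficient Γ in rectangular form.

Γ ≈ 0.422 − j0.195

Γ = (Z_L − Z_0)/(Z_L + Z_0) = (248 − j235)/(696 − j235)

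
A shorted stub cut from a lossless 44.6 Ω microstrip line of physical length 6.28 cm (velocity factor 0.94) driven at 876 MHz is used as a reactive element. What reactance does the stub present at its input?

λ = v/f = 0.94·c / 876 MHz = 0.322 m
βl = 2π·l/λ = 2π × 0.195 = 70.2°
tan(βl) = 2.78
For a shorted stub, Z_in = jZ_0·tan(βl)

X_in ≈ 124 Ω (inductive)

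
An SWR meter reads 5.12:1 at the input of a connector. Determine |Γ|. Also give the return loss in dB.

|Γ| ≈ 0.673; return loss ≈ 3.44 dB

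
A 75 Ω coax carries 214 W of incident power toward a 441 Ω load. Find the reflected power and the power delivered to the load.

P_reflected ≈ 108 W; P_delivered ≈ 106 W

Γ = (441 − 75)/(441 + 75) = 0.709
|Γ|² = 0.503
P_refl = |Γ|²·P_inc = 108 W, P_del = (1 − |Γ|²)·P_inc = 106 W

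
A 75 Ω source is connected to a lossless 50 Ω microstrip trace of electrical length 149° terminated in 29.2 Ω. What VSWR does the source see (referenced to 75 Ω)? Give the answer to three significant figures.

VSWR ≈ 2.27

tan(βl) = -0.601
Z_in = Z_0·(Z_L + jZ_0·tanβl)/(Z_0 + jZ_L·tanβl) = 35.4 − j17.6 Ω
Γ_s = (Z_in − Z_s)/(Z_in + Z_s) = (-39.6 − j17.6)/(110 − j17.6), |Γ_s| = 0.388
VSWR = (1 + |Γ_s|)/(1 − |Γ_s|)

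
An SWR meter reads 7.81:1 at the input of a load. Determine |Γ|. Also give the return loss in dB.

|Γ| ≈ 0.773; return loss ≈ 2.24 dB

|Γ| = (S − 1)/(S + 1) = (7.81 − 1)/(7.81 + 1) = 6.81/8.81
RL = −20·log₁₀|Γ| = −20·log₁₀(0.773)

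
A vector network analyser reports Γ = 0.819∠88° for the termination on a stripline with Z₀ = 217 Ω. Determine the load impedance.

Z_L ≈ 44.3 + j220 Ω

Z_L = Z_0·(1 + Γ)/(1 − Γ) = 217·(1.03 + j0.819)/(0.971 − j0.819)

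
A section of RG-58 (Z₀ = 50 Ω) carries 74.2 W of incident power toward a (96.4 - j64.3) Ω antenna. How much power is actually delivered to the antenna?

|Γ| = |(46.4 − j64.3)/(146.4 − j64.3)| = 0.496
|Γ|² = 0.246
P_refl = |Γ|²·P_inc = 18.2 W, P_del = (1 − |Γ|²)·P_inc = 56 W

P_delivered ≈ 56 W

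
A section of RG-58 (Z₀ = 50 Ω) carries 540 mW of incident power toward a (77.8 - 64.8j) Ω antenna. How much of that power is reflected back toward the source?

P_reflected ≈ 131 mW

|Γ| = |(27.8 − j64.8)/(127.8 − j64.8)| = 0.492
|Γ|² = 0.242
P_refl = |Γ|²·P_inc = 131 mW, P_del = (1 − |Γ|²)·P_inc = 409 mW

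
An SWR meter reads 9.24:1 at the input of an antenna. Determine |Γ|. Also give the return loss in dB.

|Γ| = (S − 1)/(S + 1) = (9.24 − 1)/(9.24 + 1) = 8.24/10.2
RL = −20·log₁₀|Γ| = −20·log₁₀(0.805)

|Γ| ≈ 0.805; return loss ≈ 1.89 dB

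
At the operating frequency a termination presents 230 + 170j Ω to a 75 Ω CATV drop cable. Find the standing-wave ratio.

Γ = (Z_L − Z_0)/(Z_L + Z_0) = (155 + j170)/(305 + j170)
|Γ| = 230/349 = 0.659
VSWR = (1 + |Γ|)/(1 − |Γ|) = 1.66/0.341

VSWR ≈ 4.86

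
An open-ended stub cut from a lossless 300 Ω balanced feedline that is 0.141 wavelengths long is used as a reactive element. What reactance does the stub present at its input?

βl = 2π × 0.141 = 50.8°
tan(βl) = 1.22
For an open-ended stub, Z_in = −jZ_0·cot(βl) = −jZ_0/tan(βl)

X_in ≈ -245 Ω (capacitive)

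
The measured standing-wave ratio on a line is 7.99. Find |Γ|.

|Γ| ≈ 0.778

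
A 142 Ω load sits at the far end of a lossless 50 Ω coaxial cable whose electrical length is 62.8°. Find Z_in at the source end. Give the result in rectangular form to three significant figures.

Z_in ≈ 21.6 − j21.8 Ω

tan(βl) = tan(62.8°) = 1.95
Z_in = Z_0·(Z_L + jZ_0·tanβl)/(Z_0 + jZ_L·tanβl)
     = 50·(142 + j97.3)/(50 + j276)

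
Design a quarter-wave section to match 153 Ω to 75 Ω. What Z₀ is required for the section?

Z_qwt = √(Z_0·R_L) = √(75 × 153) = √11480

Z_qwt ≈ 107 Ω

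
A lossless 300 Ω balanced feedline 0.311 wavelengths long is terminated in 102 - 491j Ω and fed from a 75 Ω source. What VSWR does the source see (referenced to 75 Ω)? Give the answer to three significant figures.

βl = 2π × 0.311 = 112°
tan(βl) = -2.48
Z_in = Z_0·(Z_L + jZ_0·tanβl)/(Z_0 + jZ_L·tanβl) = 72.4 + j384 Ω
Γ_s = (Z_in − Z_s)/(Z_in + Z_s) = (-2.56 + j384)/(147 + j384), |Γ_s| = 0.933
VSWR = (1 + |Γ_s|)/(1 − |Γ_s|)

VSWR ≈ 29.1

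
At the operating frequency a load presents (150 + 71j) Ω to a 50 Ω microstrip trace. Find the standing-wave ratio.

VSWR ≈ 3.74

Γ = (Z_L − Z_0)/(Z_L + Z_0) = (100 + j71)/(200 + j71)
|Γ| = 123/212 = 0.578
VSWR = (1 + |Γ|)/(1 − |Γ|) = 1.58/0.422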